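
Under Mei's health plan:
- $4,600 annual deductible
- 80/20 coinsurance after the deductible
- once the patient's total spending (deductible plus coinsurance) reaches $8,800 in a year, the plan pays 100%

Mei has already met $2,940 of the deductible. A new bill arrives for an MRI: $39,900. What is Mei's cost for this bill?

Deductible still to meet: $4,600 − $2,940 = $1,660.
That leaves $39,900 − $1,660 = $38,240 for coinsurance.
Coinsurance: $38,240 × 20% = $7,648.
Patient responsibility before any cap: $1,660 + $7,648 = $9,308.
That would bring total out-of-pocket to $12,248, past the $8,800 cap. The patient is capped at $8,800 − $2,940 = $5,860 on this claim.

$5,860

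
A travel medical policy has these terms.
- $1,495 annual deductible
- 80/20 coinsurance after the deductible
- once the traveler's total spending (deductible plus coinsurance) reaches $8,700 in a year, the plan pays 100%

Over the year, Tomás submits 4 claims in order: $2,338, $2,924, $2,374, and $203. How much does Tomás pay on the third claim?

$474.80

Bill 1, $2,338: $1,495 finishes the deductible; $843 goes to coinsurance; coinsurance $843 × 20% = $168.60. Cost to traveler: $1,663.60. OOP to date $1,663.60.
Bill 2, $2,924: 20% coinsurance on $2,924 = $584.80. Traveler owes $584.80 (running OOP $2,248.40).
Bill 3, $2,374: deductible met; 20% of $2,374 = $474.80. Traveler owes $474.80 (running OOP $2,723.20).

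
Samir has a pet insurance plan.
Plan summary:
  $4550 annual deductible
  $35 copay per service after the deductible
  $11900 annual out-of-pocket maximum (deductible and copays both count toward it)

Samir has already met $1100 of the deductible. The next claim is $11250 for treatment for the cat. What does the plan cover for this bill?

$1100 of the $4550 deductible is already met, leaving $3450.
The remaining $7800 (= $11250 − $3450) moves to the copay.
Copay on this service: $35.
That puts the owner's cost at $3450 + $35 = $3485 before any cap.
Total out-of-pocket so far would be $1100 + $3485 = $4585, below the $11900 cap — no reduction.
The plan picks up $11250 − $3485 = $7765.

$7765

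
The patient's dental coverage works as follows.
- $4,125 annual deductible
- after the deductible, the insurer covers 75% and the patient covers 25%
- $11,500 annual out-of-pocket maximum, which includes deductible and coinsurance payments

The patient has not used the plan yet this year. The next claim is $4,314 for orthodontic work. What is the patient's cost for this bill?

$4,172.25

The full $4,125 deductible is still open; $4,125 of this bill applies to it.
That leaves $4,314 − $4,125 = $189 for coinsurance.
25% of $189 = $47.25 falls to the patient.
So the patient owes $4,125 + $47.25 = $4,172.25 before any cap.
Total out-of-pocket so far would be $0 + $4,172.25 = $4,172.25, below the $11,500 cap — no reduction.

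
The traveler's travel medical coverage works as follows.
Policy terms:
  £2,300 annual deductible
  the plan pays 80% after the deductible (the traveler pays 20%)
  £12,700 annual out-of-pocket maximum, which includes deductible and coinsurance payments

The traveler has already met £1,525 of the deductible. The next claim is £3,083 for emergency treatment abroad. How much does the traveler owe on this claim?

£1,236.60

Remaining deductible: £2,300 − £1,525 = £775.
The remaining £2,308 (= £3,083 − £775) moves to coinsurance.
Coinsurance: £2,308 × 20% = £461.60.
That puts the traveler's cost at £775 + £461.60 = £1,236.60 before any cap.
Cumulative spending £1,525 + £1,236.60 = £2,761.60 stays under the £12,700 maximum.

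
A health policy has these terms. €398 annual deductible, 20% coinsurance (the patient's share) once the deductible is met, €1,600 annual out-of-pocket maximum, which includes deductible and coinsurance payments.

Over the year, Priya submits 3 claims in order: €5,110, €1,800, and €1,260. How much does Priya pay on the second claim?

#1 (€5,110): deductible takes €398, €4,712 remains; patient's 20% is €942.40. Patient owes €1,340.40 (running OOP €1,340.40).
#2 (€1,800): 20% coinsurance on €1,800 = €360. Adding that to €1,340.40 gives €1,700.40, past the €1,600 cap; patient pays only €1,600 − €1,340.40 = €259.60.

€259.60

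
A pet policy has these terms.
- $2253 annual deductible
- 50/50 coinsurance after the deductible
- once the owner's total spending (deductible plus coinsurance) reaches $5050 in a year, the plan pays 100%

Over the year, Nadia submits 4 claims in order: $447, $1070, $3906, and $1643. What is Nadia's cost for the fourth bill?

$821.50

Claim 1 — $447: all of it applies to the deductible. Cost to owner: $447. OOP to date $447.
Claim 2 — $1070: all of it applies to the deductible. Owner owes $1070 (running OOP $1517).
Claim 3 — $3906: $736 to deductible, leaving $3170; 50% of $3170 = $1585. Cost to owner: $2321. OOP to date $3838.
Claim 4 — $1643: deductible met; 50% of $1643 = $821.50. Owner pays $821.50; OOP now $4659.50.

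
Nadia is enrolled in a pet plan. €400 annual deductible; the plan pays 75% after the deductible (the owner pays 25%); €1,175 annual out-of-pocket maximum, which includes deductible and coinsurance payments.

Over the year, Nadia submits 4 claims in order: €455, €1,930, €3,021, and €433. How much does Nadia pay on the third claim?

Claim 1 — €455: €400 finishes the deductible; €55 goes to coinsurance; 25% of €55 = €13.75. Owner pays €413.75; OOP now €413.75.
Claim 2 — €1,930: deductible already satisfied, so owner's share is 25% × €1,930 = €482.50. Owner owes €482.50 (running OOP €896.25).
Claim 3 — €3,021: 25% coinsurance on €3,021 = €755.25. OOP would hit €1,651.50 > €1,175, so the cap limits the owner to €1,175 − €896.25 = €278.75.

€278.75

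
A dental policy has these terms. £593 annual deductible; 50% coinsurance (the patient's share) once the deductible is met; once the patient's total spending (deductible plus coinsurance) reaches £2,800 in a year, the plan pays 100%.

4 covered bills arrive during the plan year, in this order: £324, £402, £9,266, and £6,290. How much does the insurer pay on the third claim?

Claim 1 — £324: fully absorbed by the deductible. Patient pays £324; OOP now £324. Insurer: £324 − £324 = £0.
Claim 2 — £402: deductible takes £269, £133 remains; coinsurance £133 × 50% = £66.50. Patient owes £335.50 (running OOP £659.50). Insurer: £402 − £335.50 = £66.50.
Claim 3 — £9,266: 50% coinsurance on £9,266 = £4,633. Adding that to £659.50 gives £5,292.50, past the £2,800 cap; patient pays only £2,800 − £659.50 = £2,140.50. Insurer: £9,266 − £2,140.50 = £7,125.50.

£7,125.50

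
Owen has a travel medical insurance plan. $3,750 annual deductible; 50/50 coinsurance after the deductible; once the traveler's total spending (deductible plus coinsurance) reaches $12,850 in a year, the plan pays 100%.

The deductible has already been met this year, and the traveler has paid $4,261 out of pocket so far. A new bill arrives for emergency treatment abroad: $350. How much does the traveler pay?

$175

With the deductible met, the entire $350 is subject to coinsurance.
Coinsurance: $350 × 50% = $175.
Cumulative spending $4,261 + $175 = $4,436 stays under the $12,850 maximum.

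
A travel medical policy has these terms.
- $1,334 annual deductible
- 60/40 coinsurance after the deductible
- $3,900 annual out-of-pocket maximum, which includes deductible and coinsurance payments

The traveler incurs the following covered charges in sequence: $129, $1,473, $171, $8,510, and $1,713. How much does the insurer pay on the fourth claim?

Claim 1 ($129): entire amount goes to the deductible. Cost to traveler: $129. OOP to date $129. Plan pays $129 − $129 = $0.
Claim 2 ($1,473): $1,205 to deductible, leaving $268; coinsurance $268 × 40% = $107.20. Cost to traveler: $1,312.20. OOP to date $1,441.20. Insurer: $1,473 − $1,312.20 = $160.80.
Claim 3 ($171): deductible already satisfied, so traveler's share is 40% × $171 = $68.40. Traveler pays $68.40; OOP now $1,509.60. Insurer: $171 − $68.40 = $102.60.
Claim 4 ($8,510): 40% coinsurance on $8,510 = $3,404. Adding that to $1,509.60 gives $4,913.60, past the $3,900 cap; traveler pays only $3,900 − $1,509.60 = $2,390.40. Plan pays $8,510 − $2,390.40 = $6,119.60.

$6,119.60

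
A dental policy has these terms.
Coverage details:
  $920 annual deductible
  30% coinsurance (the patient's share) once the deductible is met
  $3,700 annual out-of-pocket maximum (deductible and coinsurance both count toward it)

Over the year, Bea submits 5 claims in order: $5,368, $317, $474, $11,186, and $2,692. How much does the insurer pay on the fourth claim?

Claim 1 — $5,368: deductible takes $920, $4,448 remains; 30% of $4,448 = $1,334.40. Patient owes $2,254.40 (running OOP $2,254.40). Plan pays $5,368 − $2,254.40 = $3,113.60.
Claim 2 — $317: 30% coinsurance on $317 = $95.10. Patient pays $95.10; OOP now $2,349.50. Insurer: $317 − $95.10 = $221.90.
Claim 3 — $474: 30% coinsurance on $474 = $142.20. Cost to patient: $142.20. OOP to date $2,491.70. Insurer: $474 − $142.20 = $331.80.
Claim 4 — $11,186: deductible already satisfied, so patient's share is 30% × $11,186 = $3,355.80. OOP would hit $5,847.50 > $3,700, so the cap limits the patient to $3,700 − $2,491.70 = $1,208.30. Insurer: $11,186 − $1,208.30 = $9,977.70.

$9,977.70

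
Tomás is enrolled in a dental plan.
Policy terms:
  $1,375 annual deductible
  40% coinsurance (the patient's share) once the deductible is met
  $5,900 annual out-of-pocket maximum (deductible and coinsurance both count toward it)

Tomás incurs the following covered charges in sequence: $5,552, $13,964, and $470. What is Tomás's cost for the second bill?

Claim 1 — $5,552: $1,375 to deductible, leaving $4,177; 40% of $4,177 = $1,670.80. Patient pays $3,045.80; OOP now $3,045.80.
Claim 2 — $13,964: deductible already satisfied, so patient's share is 40% × $13,964 = $5,585.60. OOP would hit $8,631.40 > $5,900, so the cap limits the patient to $5,900 − $3,045.80 = $2,854.20.

$2,854.20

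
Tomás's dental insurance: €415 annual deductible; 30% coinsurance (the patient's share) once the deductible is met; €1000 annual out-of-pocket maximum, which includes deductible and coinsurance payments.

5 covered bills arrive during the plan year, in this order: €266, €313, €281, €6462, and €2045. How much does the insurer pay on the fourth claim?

Claim 1 — €266: entire amount goes to the deductible. Patient pays €266; OOP now €266. Insurer: €266 − €266 = €0.
Claim 2 — €313: €149 to deductible, leaving €164; patient's 30% is €49.20. Cost to patient: €198.20. OOP to date €464.20. Insurer: €313 − €198.20 = €114.80.
Claim 3 — €281: 30% coinsurance on €281 = €84.30. Patient owes €84.30 (running OOP €548.50). Insurer: €281 − €84.30 = €196.70.
Claim 4 — €6462: deductible already satisfied, so patient's share is 30% × €6462 = €1938.60. Adding that to €548.50 gives €2487.10, past the €1000 cap; patient pays only €1000 − €548.50 = €451.50. Plan pays €6462 − €451.50 = €6010.50.

€6010.50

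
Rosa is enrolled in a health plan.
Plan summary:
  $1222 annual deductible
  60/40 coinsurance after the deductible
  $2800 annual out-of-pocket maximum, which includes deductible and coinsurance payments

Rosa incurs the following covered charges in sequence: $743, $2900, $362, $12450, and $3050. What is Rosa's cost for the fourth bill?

$464.80

Claim 1 — $743: fully absorbed by the deductible. Cost to patient: $743. OOP to date $743.
Claim 2 — $2900: deductible takes $479, $2421 remains; 40% of $2421 = $968.40. Patient owes $1447.40 (running OOP $2190.40).
Claim 3 — $362: 40% coinsurance on $362 = $144.80. Patient pays $144.80; OOP now $2335.20.
Claim 4 — $12450: 40% coinsurance on $12450 = $4980. That would push OOP to $7315.20, over the $2800 cap, so patient pays $2800 − $2335.20 = $464.80.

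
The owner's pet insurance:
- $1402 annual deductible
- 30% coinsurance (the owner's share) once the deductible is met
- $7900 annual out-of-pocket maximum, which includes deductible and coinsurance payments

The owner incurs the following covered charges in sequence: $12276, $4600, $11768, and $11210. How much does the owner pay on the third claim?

Claim 1 — $12276: $1402 finishes the deductible; $10874 goes to coinsurance; owner's 30% is $3262.20. Owner pays $4664.20; OOP now $4664.20.
Claim 2 — $4600: deductible met; 30% of $4600 = $1380. Owner pays $1380; OOP now $6044.20.
Claim 3 — $11768: 30% coinsurance on $11768 = $3530.40. That would push OOP to $9574.60, over the $7900 cap, so owner pays $7900 − $6044.20 = $1855.80.

$1855.80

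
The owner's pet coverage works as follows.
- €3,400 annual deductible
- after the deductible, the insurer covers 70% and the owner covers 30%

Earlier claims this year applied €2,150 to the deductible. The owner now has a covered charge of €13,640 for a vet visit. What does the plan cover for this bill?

Deductible still to meet: €3,400 − €2,150 = €1,250.
After the €1,250 deductible portion, €13,640 − €1,250 = €12,390 is subject to coinsurance.
30% of €12,390 = €3,717 falls to the owner.
Owner responsibility: €1,250 + €3,717 = €4,967.
Insurer pays the balance: €13,640 − €4,967 = €8,673.

€8,673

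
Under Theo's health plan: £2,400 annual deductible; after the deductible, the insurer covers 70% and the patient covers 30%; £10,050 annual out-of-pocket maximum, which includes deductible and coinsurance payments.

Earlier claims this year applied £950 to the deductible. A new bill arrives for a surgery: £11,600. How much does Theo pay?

£4,495

Deductible still to meet: £2,400 − £950 = £1,450.
The remaining £10,150 (= £11,600 − £1,450) moves to coinsurance.
30% of £10,150 = £3,045 falls to the patient.
That puts the patient's cost at £1,450 + £3,045 = £4,495 before any cap.
Total out-of-pocket so far would be £950 + £4,495 = £5,445, below the £10,050 cap — no reduction.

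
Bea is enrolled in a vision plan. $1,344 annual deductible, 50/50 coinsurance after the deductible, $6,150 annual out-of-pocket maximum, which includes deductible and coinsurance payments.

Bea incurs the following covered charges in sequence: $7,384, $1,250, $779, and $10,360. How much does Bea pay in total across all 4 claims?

Claim 1 ($7,384): deductible takes $1,344, $6,040 remains; member's 50% is $3,020. Member pays $4,364; OOP now $4,364.
Claim 2 ($1,250): deductible already satisfied, so member's share is 50% × $1,250 = $625. Cost to member: $625. OOP to date $4,989.
Claim 3 ($779): deductible already satisfied, so member's share is 50% × $779 = $389.50. Member owes $389.50 (running OOP $5,378.50).
Claim 4 ($10,360): deductible met; 50% of $10,360 = $5,180. That would push OOP to $10,558.50, over the $6,150 cap, so member pays $6,150 − $5,378.50 = $771.50.
Summing the member's payments: $4,364 + $625 + $389.50 + $771.50 = $6,150.

$6,150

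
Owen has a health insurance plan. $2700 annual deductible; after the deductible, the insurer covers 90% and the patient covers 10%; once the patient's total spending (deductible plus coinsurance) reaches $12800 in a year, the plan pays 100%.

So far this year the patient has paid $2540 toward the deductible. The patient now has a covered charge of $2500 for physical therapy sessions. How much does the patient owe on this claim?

$394

$2540 of the $2700 deductible is already met, leaving $160.
After the $160 deductible portion, $2500 − $160 = $2340 is subject to coinsurance.
Patient's 10% share of $2340 is $234.
So the patient owes $160 + $234 = $394 before any cap.
Year-to-date out-of-pocket becomes $2540 + $394 = $2934, still under the $12800 maximum, so no cap applies.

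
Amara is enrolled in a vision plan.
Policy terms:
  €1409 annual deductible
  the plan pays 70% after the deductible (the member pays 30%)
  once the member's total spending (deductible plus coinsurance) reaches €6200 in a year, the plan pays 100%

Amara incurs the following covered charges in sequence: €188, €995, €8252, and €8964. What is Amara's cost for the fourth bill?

€2383.20

Claim 1 (€188): fully absorbed by the deductible. Member pays €188; OOP now €188.
Claim 2 (€995): fully absorbed by the deductible. Member owes €995 (running OOP €1183).
Claim 3 (€8252): €226 to deductible, leaving €8026; 30% of €8026 = €2407.80. Cost to member: €2633.80. OOP to date €3816.80.
Claim 4 (€8964): 30% coinsurance on €8964 = €2689.20. OOP would hit €6506 > €6200, so the cap limits the member to €6200 − €3816.80 = €2383.20.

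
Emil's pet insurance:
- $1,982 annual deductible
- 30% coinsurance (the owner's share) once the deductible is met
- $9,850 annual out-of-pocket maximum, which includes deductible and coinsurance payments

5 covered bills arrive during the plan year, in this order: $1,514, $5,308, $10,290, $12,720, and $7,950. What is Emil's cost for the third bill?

$3,087

Claim 1 — $1,514: entire amount goes to the deductible. Owner pays $1,514; OOP now $1,514.
Claim 2 — $5,308: $468 to deductible, leaving $4,840; 30% of $4,840 = $1,452. Owner pays $1,920; OOP now $3,434.
Claim 3 — $10,290: deductible met; 30% of $10,290 = $3,087. Owner pays $3,087; OOP now $6,521.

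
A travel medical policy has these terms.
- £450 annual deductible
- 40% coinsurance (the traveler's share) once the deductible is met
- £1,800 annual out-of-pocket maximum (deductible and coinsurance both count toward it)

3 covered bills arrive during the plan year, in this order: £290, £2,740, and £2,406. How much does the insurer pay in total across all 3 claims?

Claim 1 — £290: entire amount goes to the deductible. Cost to traveler: £290. OOP to date £290. Insurer: £290 − £290 = £0.
Claim 2 — £2,740: £160 to deductible, leaving £2,580; coinsurance £2,580 × 40% = £1,032. Cost to traveler: £1,192. OOP to date £1,482. Plan pays £2,740 − £1,192 = £1,548.
Claim 3 — £2,406: 40% coinsurance on £2,406 = £962.40. Adding that to £1,482 gives £2,444.40, past the £1,800 cap; traveler pays only £1,800 − £1,482 = £318. Plan pays £2,406 − £318 = £2,088.
Insurer total: £0 + £1,548 + £2,088 = £3,636.

£3,636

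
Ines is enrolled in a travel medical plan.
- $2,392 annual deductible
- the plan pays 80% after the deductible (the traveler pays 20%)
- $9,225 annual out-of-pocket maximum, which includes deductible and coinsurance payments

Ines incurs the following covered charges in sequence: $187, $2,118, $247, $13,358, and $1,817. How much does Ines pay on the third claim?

$119

#1 ($187): fully absorbed by the deductible. Traveler pays $187; OOP now $187.
#2 ($2,118): all of it applies to the deductible. Traveler pays $2,118; OOP now $2,305.
#3 ($247): $87 finishes the deductible; $160 goes to coinsurance; coinsurance $160 × 20% = $32. Traveler pays $119; OOP now $2,424.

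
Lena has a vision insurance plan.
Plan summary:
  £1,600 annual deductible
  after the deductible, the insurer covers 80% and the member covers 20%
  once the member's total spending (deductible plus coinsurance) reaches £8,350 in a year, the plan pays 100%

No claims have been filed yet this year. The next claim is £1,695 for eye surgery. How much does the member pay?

£1,619

Deductible not yet touched, so the first £1,600 of the bill goes to the deductible.
The remaining £95 (= £1,695 − £1,600) moves to coinsurance.
20% of £95 = £19 falls to the member.
That puts the member's cost at £1,600 + £19 = £1,619 before any cap.
Total out-of-pocket so far would be £0 + £1,619 = £1,619, below the £8,350 cap — no reduction.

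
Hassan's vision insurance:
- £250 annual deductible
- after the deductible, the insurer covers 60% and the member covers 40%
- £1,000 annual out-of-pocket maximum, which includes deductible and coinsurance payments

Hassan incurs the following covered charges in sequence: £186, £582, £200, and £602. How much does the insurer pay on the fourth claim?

Claim 1 — £186: fully absorbed by the deductible. Cost to member: £186. OOP to date £186. Insurer: £186 − £186 = £0.
Claim 2 — £582: £64 to deductible, leaving £518; member's 40% is £207.20. Cost to member: £271.20. OOP to date £457.20. Insurer: £582 − £271.20 = £310.80.
Claim 3 — £200: 40% coinsurance on £200 = £80. Member pays £80; OOP now £537.20. Plan pays £200 − £80 = £120.
Claim 4 — £602: deductible met; 40% of £602 = £240.80. Member owes £240.80 (running OOP £778). Plan pays £602 − £240.80 = £361.20.

£361.20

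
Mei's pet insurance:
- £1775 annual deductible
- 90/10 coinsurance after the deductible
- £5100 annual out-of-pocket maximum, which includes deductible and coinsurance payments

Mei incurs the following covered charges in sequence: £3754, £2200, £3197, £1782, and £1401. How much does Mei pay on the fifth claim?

£140.10

#1 (£3754): £1775 to deductible, leaving £1979; 10% of £1979 = £197.90. Owner pays £1972.90; OOP now £1972.90.
#2 (£2200): 10% coinsurance on £2200 = £220. Owner owes £220 (running OOP £2192.90).
#3 (£3197): deductible met; 10% of £3197 = £319.70. Owner owes £319.70 (running OOP £2512.60).
#4 (£1782): deductible met; 10% of £1782 = £178.20. Cost to owner: £178.20. OOP to date £2690.80.
#5 (£1401): deductible met; 10% of £1401 = £140.10. Owner pays £140.10; OOP now £2830.90.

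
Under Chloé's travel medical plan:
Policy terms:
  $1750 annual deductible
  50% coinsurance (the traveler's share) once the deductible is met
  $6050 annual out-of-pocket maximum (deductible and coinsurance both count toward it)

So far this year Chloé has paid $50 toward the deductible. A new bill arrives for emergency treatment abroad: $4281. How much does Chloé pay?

$2990.50

Deductible still to meet: $1750 − $50 = $1700.
That leaves $4281 − $1700 = $2581 for coinsurance.
Coinsurance: $2581 × 50% = $1290.50.
Traveler responsibility before any cap: $1700 + $1290.50 = $2990.50.
Total out-of-pocket so far would be $50 + $2990.50 = $3040.50, below the $6050 cap — no reduction.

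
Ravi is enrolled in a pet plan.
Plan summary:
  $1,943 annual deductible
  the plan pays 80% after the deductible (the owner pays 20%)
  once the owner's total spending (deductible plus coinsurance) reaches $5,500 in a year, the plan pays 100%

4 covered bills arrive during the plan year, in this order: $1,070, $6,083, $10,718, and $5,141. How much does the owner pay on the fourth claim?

Claim 1 ($1,070): fully absorbed by the deductible. Owner owes $1,070 (running OOP $1,070).
Claim 2 ($6,083): $873 finishes the deductible; $5,210 goes to coinsurance; coinsurance $5,210 × 20% = $1,042. Cost to owner: $1,915. OOP to date $2,985.
Claim 3 ($10,718): deductible met; 20% of $10,718 = $2,143.60. Cost to owner: $2,143.60. OOP to date $5,128.60.
Claim 4 ($5,141): deductible met; 20% of $5,141 = $1,028.20. Adding that to $5,128.60 gives $6,156.80, past the $5,500 cap; owner pays only $5,500 − $5,128.60 = $371.40.

$371.40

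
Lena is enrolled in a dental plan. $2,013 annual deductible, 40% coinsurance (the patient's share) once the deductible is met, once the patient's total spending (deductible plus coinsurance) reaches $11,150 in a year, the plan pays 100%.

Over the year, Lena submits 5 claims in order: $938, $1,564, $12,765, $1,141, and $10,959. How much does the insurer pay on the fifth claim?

$7,580

Claim 1 ($938): all of it applies to the deductible. Patient pays $938; OOP now $938. Insurer: $938 − $938 = $0.
Claim 2 ($1,564): deductible takes $1,075, $489 remains; 40% of $489 = $195.60. Patient pays $1,270.60; OOP now $2,208.60. Plan pays $1,564 − $1,270.60 = $293.40.
Claim 3 ($12,765): deductible already satisfied, so patient's share is 40% × $12,765 = $5,106. Patient owes $5,106 (running OOP $7,314.60). Plan pays $12,765 − $5,106 = $7,659.
Claim 4 ($1,141): deductible already satisfied, so patient's share is 40% × $1,141 = $456.40. Cost to patient: $456.40. OOP to date $7,771. Plan pays $1,141 − $456.40 = $684.60.
Claim 5 ($10,959): deductible already satisfied, so patient's share is 40% × $10,959 = $4,383.60. Adding that to $7,771 gives $12,154.60, past the $11,150 cap; patient pays only $11,150 − $7,771 = $3,379. Insurer: $10,959 − $3,379 = $7,580.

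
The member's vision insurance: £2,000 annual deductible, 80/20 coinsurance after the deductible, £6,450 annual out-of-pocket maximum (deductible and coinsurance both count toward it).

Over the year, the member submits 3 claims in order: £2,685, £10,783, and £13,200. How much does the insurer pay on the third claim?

£11,043.60

Bill 1, £2,685: £2,000 to deductible, leaving £685; member's 20% is £137. Cost to member: £2,137. OOP to date £2,137. Plan pays £2,685 − £2,137 = £548.
Bill 2, £10,783: deductible already satisfied, so member's share is 20% × £10,783 = £2,156.60. Cost to member: £2,156.60. OOP to date £4,293.60. Plan pays £10,783 − £2,156.60 = £8,626.40.
Bill 3, £13,200: deductible already satisfied, so member's share is 20% × £13,200 = £2,640. That would push OOP to £6,933.60, over the £6,450 cap, so member pays £6,450 − £4,293.60 = £2,156.40. Plan pays £13,200 − £2,156.40 = £11,043.60.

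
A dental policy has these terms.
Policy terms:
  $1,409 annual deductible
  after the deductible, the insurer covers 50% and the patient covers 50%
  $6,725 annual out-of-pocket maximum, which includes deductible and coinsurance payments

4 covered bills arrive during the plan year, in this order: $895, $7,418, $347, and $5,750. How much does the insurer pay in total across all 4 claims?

Claim 1 ($895): entire amount goes to the deductible. Cost to patient: $895. OOP to date $895. Plan pays $895 − $895 = $0.
Claim 2 ($7,418): $514 finishes the deductible; $6,904 goes to coinsurance; 50% of $6,904 = $3,452. Patient pays $3,966; OOP now $4,861. Insurer: $7,418 − $3,966 = $3,452.
Claim 3 ($347): deductible met; 50% of $347 = $173.50. Patient pays $173.50; OOP now $5,034.50. Plan pays $347 − $173.50 = $173.50.
Claim 4 ($5,750): 50% coinsurance on $5,750 = $2,875. That would push OOP to $7,909.50, over the $6,725 cap, so patient pays $6,725 − $5,034.50 = $1,690.50. Plan pays $5,750 − $1,690.50 = $4,059.50.
Insurer total: $0 + $3,452 + $173.50 + $4,059.50 = $7,685.

$7,685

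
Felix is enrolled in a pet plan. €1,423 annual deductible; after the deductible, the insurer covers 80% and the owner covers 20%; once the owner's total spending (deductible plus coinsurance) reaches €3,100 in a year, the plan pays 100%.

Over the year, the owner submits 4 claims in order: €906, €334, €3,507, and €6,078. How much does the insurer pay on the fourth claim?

Claim 1 — €906: all of it applies to the deductible. Owner owes €906 (running OOP €906). Insurer: €906 − €906 = €0.
Claim 2 — €334: entire amount goes to the deductible. Owner pays €334; OOP now €1,240. Plan pays €334 − €334 = €0.
Claim 3 — €3,507: €183 to deductible, leaving €3,324; owner's 20% is €664.80. Cost to owner: €847.80. OOP to date €2,087.80. Plan pays €3,507 − €847.80 = €2,659.20.
Claim 4 — €6,078: 20% coinsurance on €6,078 = €1,215.60. Adding that to €2,087.80 gives €3,303.40, past the €3,100 cap; owner pays only €3,100 − €2,087.80 = €1,012.20. Plan pays €6,078 − €1,012.20 = €5,065.80.

€5,065.80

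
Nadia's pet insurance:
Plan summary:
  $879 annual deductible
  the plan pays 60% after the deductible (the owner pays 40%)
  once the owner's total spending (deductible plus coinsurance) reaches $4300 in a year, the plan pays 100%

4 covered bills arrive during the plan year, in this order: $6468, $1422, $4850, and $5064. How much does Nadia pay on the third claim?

#1 ($6468): $879 to deductible, leaving $5589; 40% of $5589 = $2235.60. Cost to owner: $3114.60. OOP to date $3114.60.
#2 ($1422): deductible already satisfied, so owner's share is 40% × $1422 = $568.80. Owner pays $568.80; OOP now $3683.40.
#3 ($4850): deductible met; 40% of $4850 = $1940. OOP would hit $5623.40 > $4300, so the cap limits the owner to $4300 − $3683.40 = $616.60.

$616.60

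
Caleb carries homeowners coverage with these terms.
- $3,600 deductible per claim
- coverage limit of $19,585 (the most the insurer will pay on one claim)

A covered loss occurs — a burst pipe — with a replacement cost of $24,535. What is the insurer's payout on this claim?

$19,585

Subtract the deductible: $24,535 − $3,600 = $20,935.
Since $20,935 > $19,585, the payout is capped at $19,585.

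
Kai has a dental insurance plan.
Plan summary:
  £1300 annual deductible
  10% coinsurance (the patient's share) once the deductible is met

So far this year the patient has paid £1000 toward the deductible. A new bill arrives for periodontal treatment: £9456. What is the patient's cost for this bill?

£1215.60

£1000 of the £1300 deductible is already met, leaving £300.
That leaves £9456 − £300 = £9156 for coinsurance.
Coinsurance: £9156 × 10% = £915.60.
Patient responsibility: £300 + £915.60 = £1215.60.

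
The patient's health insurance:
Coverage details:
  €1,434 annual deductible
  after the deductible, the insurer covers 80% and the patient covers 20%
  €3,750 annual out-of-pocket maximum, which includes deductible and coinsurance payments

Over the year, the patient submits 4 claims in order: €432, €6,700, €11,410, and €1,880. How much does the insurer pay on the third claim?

€10,233.60

#1 (€432): fully absorbed by the deductible. Patient pays €432; OOP now €432. Plan pays €432 − €432 = €0.
#2 (€6,700): €1,002 to deductible, leaving €5,698; 20% of €5,698 = €1,139.60. Cost to patient: €2,141.60. OOP to date €2,573.60. Plan pays €6,700 − €2,141.60 = €4,558.40.
#3 (€11,410): 20% coinsurance on €11,410 = €2,282. That would push OOP to €4,855.60, over the €3,750 cap, so patient pays €3,750 − €2,573.60 = €1,176.40. Insurer: €11,410 − €1,176.40 = €10,233.60.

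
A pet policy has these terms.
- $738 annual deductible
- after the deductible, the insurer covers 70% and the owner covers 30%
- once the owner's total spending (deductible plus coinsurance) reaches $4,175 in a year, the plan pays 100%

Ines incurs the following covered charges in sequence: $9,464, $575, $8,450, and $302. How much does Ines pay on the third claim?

$646.70

Bill 1, $9,464: $738 to deductible, leaving $8,726; coinsurance $8,726 × 30% = $2,617.80. Owner pays $3,355.80; OOP now $3,355.80.
Bill 2, $575: 30% coinsurance on $575 = $172.50. Owner pays $172.50; OOP now $3,528.30.
Bill 3, $8,450: deductible already satisfied, so owner's share is 30% × $8,450 = $2,535. OOP would hit $6,063.30 > $4,175, so the cap limits the owner to $4,175 − $3,528.30 = $646.70.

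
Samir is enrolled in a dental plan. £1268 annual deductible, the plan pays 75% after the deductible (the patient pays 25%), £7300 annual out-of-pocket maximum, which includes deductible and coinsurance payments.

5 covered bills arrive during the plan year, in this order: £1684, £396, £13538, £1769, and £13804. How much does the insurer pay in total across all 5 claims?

£23891

Claim 1 — £1684: £1268 finishes the deductible; £416 goes to coinsurance; patient's 25% is £104. Cost to patient: £1372. OOP to date £1372. Insurer: £1684 − £1372 = £312.
Claim 2 — £396: deductible met; 25% of £396 = £99. Patient owes £99 (running OOP £1471). Plan pays £396 − £99 = £297.
Claim 3 — £13538: deductible met; 25% of £13538 = £3384.50. Cost to patient: £3384.50. OOP to date £4855.50. Plan pays £13538 − £3384.50 = £10153.50.
Claim 4 — £1769: deductible met; 25% of £1769 = £442.25. Patient pays £442.25; OOP now £5297.75. Insurer: £1769 − £442.25 = £1326.75.
Claim 5 — £13804: deductible met; 25% of £13804 = £3451. That would push OOP to £8748.75, over the £7300 cap, so patient pays £7300 − £5297.75 = £2002.25. Plan pays £13804 − £2002.25 = £11801.75.
Insurer total = bills − patient's total = £31191 − £7300 = £23891.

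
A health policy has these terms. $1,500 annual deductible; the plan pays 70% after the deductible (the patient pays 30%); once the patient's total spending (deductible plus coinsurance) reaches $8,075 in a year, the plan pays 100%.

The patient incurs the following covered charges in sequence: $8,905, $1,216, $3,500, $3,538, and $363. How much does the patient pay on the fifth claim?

$108.90

Bill 1, $8,905: $1,500 finishes the deductible; $7,405 goes to coinsurance; patient's 30% is $2,221.50. Patient pays $3,721.50; OOP now $3,721.50.
Bill 2, $1,216: 30% coinsurance on $1,216 = $364.80. Patient owes $364.80 (running OOP $4,086.30).
Bill 3, $3,500: deductible already satisfied, so patient's share is 30% × $3,500 = $1,050. Cost to patient: $1,050. OOP to date $5,136.30.
Bill 4, $3,538: deductible already satisfied, so patient's share is 30% × $3,538 = $1,061.40. Cost to patient: $1,061.40. OOP to date $6,197.70.
Bill 5, $363: deductible already satisfied, so patient's share is 30% × $363 = $108.90. Patient owes $108.90 (running OOP $6,306.60).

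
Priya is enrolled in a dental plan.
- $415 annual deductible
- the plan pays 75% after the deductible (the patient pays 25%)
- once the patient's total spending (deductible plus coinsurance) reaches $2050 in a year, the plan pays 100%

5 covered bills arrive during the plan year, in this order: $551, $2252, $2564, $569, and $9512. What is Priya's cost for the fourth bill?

Claim 1 ($551): $415 to deductible, leaving $136; 25% of $136 = $34. Cost to patient: $449. OOP to date $449.
Claim 2 ($2252): 25% coinsurance on $2252 = $563. Patient pays $563; OOP now $1012.
Claim 3 ($2564): deductible met; 25% of $2564 = $641. Patient pays $641; OOP now $1653.
Claim 4 ($569): deductible already satisfied, so patient's share is 25% × $569 = $142.25. Patient pays $142.25; OOP now $1795.25.

$142.25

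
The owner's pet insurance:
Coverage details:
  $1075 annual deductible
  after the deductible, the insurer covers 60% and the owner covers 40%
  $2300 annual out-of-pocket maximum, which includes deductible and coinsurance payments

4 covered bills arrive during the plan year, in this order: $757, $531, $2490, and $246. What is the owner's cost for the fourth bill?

$98.40

Claim 1 — $757: all of it applies to the deductible. Cost to owner: $757. OOP to date $757.
Claim 2 — $531: $318 to deductible, leaving $213; coinsurance $213 × 40% = $85.20. Owner owes $403.20 (running OOP $1160.20).
Claim 3 — $2490: 40% coinsurance on $2490 = $996. Owner owes $996 (running OOP $2156.20).
Claim 4 — $246: deductible met; 40% of $246 = $98.40. Cost to owner: $98.40. OOP to date $2254.60.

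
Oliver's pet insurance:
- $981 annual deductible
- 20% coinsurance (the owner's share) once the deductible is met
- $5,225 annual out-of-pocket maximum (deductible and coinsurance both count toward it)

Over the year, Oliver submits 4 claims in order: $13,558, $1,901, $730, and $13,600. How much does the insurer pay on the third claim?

#1 ($13,558): $981 finishes the deductible; $12,577 goes to coinsurance; owner's 20% is $2,515.40. Owner owes $3,496.40 (running OOP $3,496.40). Insurer: $13,558 − $3,496.40 = $10,061.60.
#2 ($1,901): deductible met; 20% of $1,901 = $380.20. Owner owes $380.20 (running OOP $3,876.60). Plan pays $1,901 − $380.20 = $1,520.80.
#3 ($730): deductible met; 20% of $730 = $146. Cost to owner: $146. OOP to date $4,022.60. Insurer: $730 − $146 = $584.

$584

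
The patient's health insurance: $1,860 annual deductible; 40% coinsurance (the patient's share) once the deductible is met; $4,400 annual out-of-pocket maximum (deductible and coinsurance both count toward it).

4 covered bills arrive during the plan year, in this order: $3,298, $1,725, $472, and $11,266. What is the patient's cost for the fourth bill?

Bill 1, $3,298: $1,860 finishes the deductible; $1,438 goes to coinsurance; 40% of $1,438 = $575.20. Cost to patient: $2,435.20. OOP to date $2,435.20.
Bill 2, $1,725: deductible met; 40% of $1,725 = $690. Patient owes $690 (running OOP $3,125.20).
Bill 3, $472: deductible already satisfied, so patient's share is 40% × $472 = $188.80. Patient owes $188.80 (running OOP $3,314).
Bill 4, $11,266: 40% coinsurance on $11,266 = $4,506.40. Adding that to $3,314 gives $7,820.40, past the $4,400 cap; patient pays only $4,400 − $3,314 = $1,086.

$1,086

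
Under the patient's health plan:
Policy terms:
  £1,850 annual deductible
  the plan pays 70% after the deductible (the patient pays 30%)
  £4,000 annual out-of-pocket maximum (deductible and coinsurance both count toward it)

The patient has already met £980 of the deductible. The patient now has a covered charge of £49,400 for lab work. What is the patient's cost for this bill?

£3,020

Deductible still to meet: £1,850 − £980 = £870.
After the £870 deductible portion, £49,400 − £870 = £48,530 is subject to coinsurance.
Coinsurance: £48,530 × 30% = £14,559.
So the patient owes £870 + £14,559 = £15,429 before any cap.
Year-to-date out-of-pocket would reach £980 + £15,429 = £16,409, above the £4,000 maximum, so the patient pays only £4,000 − £980 = £3,020.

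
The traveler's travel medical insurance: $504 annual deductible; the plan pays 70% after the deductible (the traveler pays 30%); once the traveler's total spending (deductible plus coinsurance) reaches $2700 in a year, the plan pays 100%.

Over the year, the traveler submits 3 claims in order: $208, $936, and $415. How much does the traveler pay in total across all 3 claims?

Claim 1 ($208): entire amount goes to the deductible. Traveler owes $208 (running OOP $208).
Claim 2 ($936): deductible takes $296, $640 remains; 30% of $640 = $192. Cost to traveler: $488. OOP to date $696.
Claim 3 ($415): deductible already satisfied, so traveler's share is 30% × $415 = $124.50. Cost to traveler: $124.50. OOP to date $820.50.
Summing the traveler's payments: $208 + $488 + $124.50 = $820.50.

$820.50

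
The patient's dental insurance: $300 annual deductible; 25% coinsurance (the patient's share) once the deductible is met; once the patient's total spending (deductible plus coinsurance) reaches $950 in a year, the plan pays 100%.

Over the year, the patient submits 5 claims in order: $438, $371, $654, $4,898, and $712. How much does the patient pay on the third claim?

$163.50

#1 ($438): $300 to deductible, leaving $138; coinsurance $138 × 25% = $34.50. Cost to patient: $334.50. OOP to date $334.50.
#2 ($371): 25% coinsurance on $371 = $92.75. Cost to patient: $92.75. OOP to date $427.25.
#3 ($654): deductible met; 25% of $654 = $163.50. Patient pays $163.50; OOP now $590.75.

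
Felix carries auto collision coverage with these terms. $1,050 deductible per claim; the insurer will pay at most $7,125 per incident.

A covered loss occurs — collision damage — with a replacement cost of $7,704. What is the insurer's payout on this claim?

$6,654

After the deductible, $7,704 − $1,050 = $6,654 remains.
$6,654 ≤ $7,125, so the limit doesn't bind; insurer pays $6,654.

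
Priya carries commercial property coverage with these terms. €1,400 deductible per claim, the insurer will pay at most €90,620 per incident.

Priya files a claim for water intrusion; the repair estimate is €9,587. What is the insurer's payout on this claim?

Less the €1,400 deductible: €9,587 − €1,400 = €8,187.
€8,187 ≤ €90,620, so the limit doesn't bind; insurer pays €8,187.

€8,187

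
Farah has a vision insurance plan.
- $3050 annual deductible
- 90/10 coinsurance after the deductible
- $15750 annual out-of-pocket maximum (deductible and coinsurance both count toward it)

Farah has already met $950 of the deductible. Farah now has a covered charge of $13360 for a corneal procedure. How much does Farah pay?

$3226

Remaining deductible: $3050 − $950 = $2100.
That leaves $13360 − $2100 = $11260 for coinsurance.
Member's 10% share of $11260 is $1126.
That puts the member's cost at $2100 + $1126 = $3226 before any cap.
Year-to-date out-of-pocket becomes $950 + $3226 = $4176, still under the $15750 maximum, so no cap applies.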